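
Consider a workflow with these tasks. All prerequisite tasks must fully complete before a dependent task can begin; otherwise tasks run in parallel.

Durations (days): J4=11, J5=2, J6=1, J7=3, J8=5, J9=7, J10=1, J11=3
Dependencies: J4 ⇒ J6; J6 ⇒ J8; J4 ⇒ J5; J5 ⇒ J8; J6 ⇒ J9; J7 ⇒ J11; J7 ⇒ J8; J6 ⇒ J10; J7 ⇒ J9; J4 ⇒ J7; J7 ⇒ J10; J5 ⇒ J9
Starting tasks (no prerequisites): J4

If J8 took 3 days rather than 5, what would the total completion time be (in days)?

21

Actual critical path: J4→J7→J9 = 11+3+7 = 21 ⇒ 21 days.
The longest path through J8 is only 19 days, so J8 has float 2.
No other chain overtakes it, so the finish is 21 days.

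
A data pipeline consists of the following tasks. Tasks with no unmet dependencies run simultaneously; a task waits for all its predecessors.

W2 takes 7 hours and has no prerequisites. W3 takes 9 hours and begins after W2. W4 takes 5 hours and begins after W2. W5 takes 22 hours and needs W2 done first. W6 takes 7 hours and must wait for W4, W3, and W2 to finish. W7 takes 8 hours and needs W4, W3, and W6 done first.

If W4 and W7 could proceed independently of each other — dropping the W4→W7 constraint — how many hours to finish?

31

With the dependency in place, W2→W3→W6→W7 = 7+9+7+8 = 31 sets the finish at 31 hours.
Dropping W4→W7 doesn't change W7's earliest start (23); another predecessor still binds.
After: W2→W3→W6→W7 = 7+9+7+8 = 31 → 31 hours.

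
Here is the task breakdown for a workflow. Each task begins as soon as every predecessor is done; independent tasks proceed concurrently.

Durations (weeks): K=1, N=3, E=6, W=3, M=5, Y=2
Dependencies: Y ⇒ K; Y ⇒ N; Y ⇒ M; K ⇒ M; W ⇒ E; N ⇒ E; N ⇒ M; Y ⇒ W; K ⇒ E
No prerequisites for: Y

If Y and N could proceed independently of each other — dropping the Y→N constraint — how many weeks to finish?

Original critical path: Y→N→E = 2+3+6 = 11 ⇒ 11 weeks.
Without Y→N, N's earliest start moves from 2 to 0.
New critical path: Y→W→E = 2+3+6 = 11 ⇒ 11 weeks.

11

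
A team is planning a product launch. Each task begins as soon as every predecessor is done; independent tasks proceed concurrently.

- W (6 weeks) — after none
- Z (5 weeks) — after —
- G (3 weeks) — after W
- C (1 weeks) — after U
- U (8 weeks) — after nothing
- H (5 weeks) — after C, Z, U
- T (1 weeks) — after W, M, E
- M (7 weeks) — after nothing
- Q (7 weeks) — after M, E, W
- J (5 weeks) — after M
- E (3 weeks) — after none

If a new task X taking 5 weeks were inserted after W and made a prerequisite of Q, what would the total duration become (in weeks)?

Originally the plan takes 14 weeks.
With X inserted, Q now waits for max(M, E, W, X).
New critical path: W→X→Q = 6+5+7 = 18 ⇒ 18 weeks.

18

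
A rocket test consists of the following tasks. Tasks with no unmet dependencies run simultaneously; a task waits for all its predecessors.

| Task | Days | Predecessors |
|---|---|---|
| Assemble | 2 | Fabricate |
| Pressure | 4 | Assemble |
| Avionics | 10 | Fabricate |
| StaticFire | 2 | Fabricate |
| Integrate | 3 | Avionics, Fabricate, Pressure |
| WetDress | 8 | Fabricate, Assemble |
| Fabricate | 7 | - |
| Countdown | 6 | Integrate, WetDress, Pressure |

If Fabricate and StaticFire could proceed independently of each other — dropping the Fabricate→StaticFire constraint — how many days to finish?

Before: longest chain Fabricate→Avionics→Integrate→Countdown = 7+10+3+6 = 26, finish 26.
Without Fabricate→StaticFire, StaticFire's earliest start moves from 7 to 0.
After: Fabricate→Avionics→Integrate→Countdown = 7+10+3+6 = 26 → 26 days.

26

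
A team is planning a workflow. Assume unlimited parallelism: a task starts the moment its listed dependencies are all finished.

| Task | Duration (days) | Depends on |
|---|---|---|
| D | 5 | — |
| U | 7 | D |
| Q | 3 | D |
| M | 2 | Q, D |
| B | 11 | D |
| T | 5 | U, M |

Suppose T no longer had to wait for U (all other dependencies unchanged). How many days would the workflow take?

16

With the dependency in place, D→U→T = 5+7+5 = 17 sets the finish at 17 days.
Without U→T, T's earliest start moves from 12 to 10.
New critical path: D→B = 5+11 = 16 ⇒ 16 days.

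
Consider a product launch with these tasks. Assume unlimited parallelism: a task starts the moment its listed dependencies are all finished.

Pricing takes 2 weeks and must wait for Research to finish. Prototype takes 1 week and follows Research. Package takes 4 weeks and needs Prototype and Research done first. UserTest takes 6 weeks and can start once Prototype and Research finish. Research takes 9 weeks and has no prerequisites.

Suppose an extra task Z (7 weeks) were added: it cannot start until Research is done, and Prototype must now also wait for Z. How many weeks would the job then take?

23

Originally the job takes 16 weeks.
With Z inserted, Prototype now waits for max(Research, Z).
New critical path: Research→Z→Prototype→UserTest = 9+7+1+6 = 23 ⇒ 23 weeks.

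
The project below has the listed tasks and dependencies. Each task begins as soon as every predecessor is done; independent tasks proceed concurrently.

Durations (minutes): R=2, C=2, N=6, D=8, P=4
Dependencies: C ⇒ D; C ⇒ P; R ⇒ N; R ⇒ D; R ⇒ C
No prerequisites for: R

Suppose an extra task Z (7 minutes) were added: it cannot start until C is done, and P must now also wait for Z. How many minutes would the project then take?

15

Originally the project takes 12 minutes.
With Z inserted, P now waits for max(C, Z).
New critical path: R→C→Z→P = 2+2+7+4 = 15 ⇒ 15 minutes.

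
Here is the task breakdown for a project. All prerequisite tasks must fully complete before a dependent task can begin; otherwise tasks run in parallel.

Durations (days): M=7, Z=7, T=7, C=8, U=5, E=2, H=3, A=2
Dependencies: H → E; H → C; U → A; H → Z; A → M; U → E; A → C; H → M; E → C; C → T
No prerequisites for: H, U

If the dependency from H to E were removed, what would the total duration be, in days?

22

Before: longest chain U→A→C→T = 5+2+8+7 = 22, finish 22.
Dropping H→E doesn't change E's earliest start (5); another predecessor still binds.
After: U→A→C→T = 5+2+8+7 = 22 → 22 days.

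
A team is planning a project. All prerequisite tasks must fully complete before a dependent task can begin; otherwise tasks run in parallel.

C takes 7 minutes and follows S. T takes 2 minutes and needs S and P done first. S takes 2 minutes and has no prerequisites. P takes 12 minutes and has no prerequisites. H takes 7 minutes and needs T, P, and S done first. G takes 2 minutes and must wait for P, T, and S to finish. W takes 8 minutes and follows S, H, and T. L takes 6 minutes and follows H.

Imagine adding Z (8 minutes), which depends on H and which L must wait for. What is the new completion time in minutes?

Originally the project takes 29 minutes.
With Z inserted, L now waits for max(H, Z).
New critical path: P→T→H→Z→L = 12+2+7+8+6 = 35 ⇒ 35 minutes.

35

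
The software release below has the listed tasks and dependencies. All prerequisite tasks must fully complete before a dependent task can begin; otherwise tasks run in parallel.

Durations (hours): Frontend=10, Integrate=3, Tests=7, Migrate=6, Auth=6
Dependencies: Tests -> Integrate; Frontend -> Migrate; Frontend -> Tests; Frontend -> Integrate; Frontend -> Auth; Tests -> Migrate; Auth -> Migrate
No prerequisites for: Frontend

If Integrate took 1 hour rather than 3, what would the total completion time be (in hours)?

Baseline: Frontend→Tests→Migrate = 10+7+6 = 23 → 23 hours.
Integrate is off the critical path — its longest chain is 20 hours, giving 3 of slack.
The critical path is still Frontend→Tests→Migrate; finish is now 23 hours.

23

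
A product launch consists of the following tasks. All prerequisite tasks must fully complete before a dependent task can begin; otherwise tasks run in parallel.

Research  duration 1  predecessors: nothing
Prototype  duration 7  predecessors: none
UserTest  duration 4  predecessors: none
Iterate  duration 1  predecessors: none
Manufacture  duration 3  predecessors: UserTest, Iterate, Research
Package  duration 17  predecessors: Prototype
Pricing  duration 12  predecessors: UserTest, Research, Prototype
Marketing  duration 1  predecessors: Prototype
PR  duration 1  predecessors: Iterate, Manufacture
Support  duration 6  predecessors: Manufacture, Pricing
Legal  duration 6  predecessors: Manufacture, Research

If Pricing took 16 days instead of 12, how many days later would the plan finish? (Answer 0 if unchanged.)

4

As given, the longest chain is Prototype→Pricing→Support = 7+12+6 = 25, so the finish is 25 days.
Since Pricing is critical, the +4 change carries straight to that chain (now 29 days).
No other chain overtakes it, so the finish is 29 days.
Change in finish: 29 − 25 = +4 days.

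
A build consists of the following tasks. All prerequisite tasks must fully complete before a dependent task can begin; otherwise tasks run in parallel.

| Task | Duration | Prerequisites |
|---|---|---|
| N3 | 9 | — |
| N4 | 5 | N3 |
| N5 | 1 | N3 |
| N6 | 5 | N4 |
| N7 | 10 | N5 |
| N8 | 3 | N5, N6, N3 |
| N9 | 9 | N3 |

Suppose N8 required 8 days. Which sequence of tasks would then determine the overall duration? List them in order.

N3, N4, N6, N8

As given, the longest chain is N3→N4→N6→N8 = 9+5+5+3 = 22, so the finish is 22 days.
N8 is on the critical path; changing it to 8 makes that path 27 days.
The critical path is still N3→N4→N6→N8; finish is now 27 days.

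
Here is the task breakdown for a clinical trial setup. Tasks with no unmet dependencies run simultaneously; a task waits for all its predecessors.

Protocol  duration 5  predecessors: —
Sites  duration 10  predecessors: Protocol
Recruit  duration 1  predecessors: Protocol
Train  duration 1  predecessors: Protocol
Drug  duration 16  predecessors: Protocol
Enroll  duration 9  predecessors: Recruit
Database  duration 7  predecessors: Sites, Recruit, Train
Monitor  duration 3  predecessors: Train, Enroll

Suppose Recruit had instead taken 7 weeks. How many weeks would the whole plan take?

24

The binding path is Protocol→Sites→Database = 5+10+7 = 22; finish at 22 weeks.
The longest path through Recruit is only 18 weeks, so Recruit has float 4.
The binding chain switches to Protocol→Recruit→Enroll→Monitor = 5+7+9+3 = 24; finish 24 weeks.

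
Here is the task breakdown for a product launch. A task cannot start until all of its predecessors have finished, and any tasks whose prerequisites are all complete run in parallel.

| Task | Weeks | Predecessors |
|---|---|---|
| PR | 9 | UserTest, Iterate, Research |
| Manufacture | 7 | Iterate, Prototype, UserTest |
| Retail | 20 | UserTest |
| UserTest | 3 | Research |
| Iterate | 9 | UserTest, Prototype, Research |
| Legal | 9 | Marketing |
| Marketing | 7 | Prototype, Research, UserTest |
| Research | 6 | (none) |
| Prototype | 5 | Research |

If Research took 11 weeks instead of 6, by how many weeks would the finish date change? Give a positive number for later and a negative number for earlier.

The binding path is Research→Prototype→Iterate→PR = 6+5+9+9 = 29; finish at 29 weeks.
Since Research is critical, the +5 change carries straight to that chain (now 34 weeks).
The critical path is still Research→Prototype→Iterate→PR; finish is now 34 weeks.
Change in finish: 34 − 29 = +5 weeks.

5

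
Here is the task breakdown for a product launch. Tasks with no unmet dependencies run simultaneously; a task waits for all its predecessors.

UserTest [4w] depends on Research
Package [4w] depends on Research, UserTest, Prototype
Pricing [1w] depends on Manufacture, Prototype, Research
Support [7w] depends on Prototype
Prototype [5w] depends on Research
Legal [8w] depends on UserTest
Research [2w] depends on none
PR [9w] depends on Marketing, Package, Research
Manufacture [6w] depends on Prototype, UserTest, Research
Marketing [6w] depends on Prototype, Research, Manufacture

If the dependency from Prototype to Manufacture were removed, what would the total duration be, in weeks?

Original critical path: Research→Prototype→Manufacture→Marketing→PR = 2+5+6+6+9 = 28 ⇒ 28 weeks.
Without Prototype→Manufacture, Manufacture's earliest start moves from 7 to 6.
After: Research→UserTest→Manufacture→Marketing→PR = 2+4+6+6+9 = 27 → 27 weeks.

27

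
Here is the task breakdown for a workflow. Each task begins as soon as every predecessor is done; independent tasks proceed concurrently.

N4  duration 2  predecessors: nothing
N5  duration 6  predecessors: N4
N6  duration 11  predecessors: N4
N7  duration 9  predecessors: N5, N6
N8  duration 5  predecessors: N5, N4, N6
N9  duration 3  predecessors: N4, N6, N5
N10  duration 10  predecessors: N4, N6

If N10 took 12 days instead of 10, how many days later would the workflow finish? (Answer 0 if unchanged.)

2

The binding path is N4→N6→N10 = 2+11+10 = 23; finish at 23 days.
N10 is on the critical path; changing it to 12 makes that path 25 days.
That remains the longest chain; total 25 days.
Change in finish: 25 − 23 = +2 days.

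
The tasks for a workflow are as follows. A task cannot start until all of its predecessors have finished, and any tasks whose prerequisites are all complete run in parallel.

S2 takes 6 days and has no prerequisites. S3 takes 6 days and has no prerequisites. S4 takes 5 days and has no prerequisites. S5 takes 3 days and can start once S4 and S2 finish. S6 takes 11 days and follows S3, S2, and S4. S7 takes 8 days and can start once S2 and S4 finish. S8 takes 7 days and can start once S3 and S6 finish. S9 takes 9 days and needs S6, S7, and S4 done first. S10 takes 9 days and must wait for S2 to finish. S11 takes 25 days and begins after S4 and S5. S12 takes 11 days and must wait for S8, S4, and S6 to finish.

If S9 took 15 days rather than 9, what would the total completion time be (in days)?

Baseline: S2→S6→S8→S12 = 6+11+7+11 = 35 → 35 days.
S9 is off the critical path — its longest chain is 26 days, giving 9 of slack.
The critical path is still S2→S6→S8→S12; finish is now 35 days.

35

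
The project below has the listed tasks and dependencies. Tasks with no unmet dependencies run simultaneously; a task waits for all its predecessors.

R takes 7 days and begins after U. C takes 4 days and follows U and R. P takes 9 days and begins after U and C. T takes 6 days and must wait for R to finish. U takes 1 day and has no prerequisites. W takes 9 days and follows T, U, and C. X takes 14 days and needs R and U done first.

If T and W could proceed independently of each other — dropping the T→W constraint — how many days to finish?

Original critical path: U→R→T→W = 1+7+6+9 = 23 ⇒ 23 days.
Without T→W, W's earliest start moves from 14 to 12.
After: U→R→X = 1+7+14 = 22 → 22 days.

22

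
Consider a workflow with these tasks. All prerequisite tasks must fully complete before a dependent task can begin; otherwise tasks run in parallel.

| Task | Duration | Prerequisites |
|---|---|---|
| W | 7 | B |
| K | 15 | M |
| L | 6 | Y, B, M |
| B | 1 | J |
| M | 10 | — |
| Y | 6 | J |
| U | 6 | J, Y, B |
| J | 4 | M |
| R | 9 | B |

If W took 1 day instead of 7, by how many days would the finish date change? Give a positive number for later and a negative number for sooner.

Actual critical path: M→J→Y→L = 10+4+6+6 = 26 ⇒ 26 days.
W is off the critical path — its longest chain is 22 days, giving 4 of slack.
The critical path is still M→J→Y→L; finish is now 26 days.
Change in finish: 26 − 26 = +0 days.

0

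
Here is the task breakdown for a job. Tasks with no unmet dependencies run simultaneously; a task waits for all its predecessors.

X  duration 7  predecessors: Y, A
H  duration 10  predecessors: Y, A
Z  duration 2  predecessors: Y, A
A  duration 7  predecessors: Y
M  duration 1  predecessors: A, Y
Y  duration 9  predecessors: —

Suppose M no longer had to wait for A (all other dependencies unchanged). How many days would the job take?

With the dependency in place, Y→A→H = 9+7+10 = 26 sets the finish at 26 days.
Without A→M, M's earliest start moves from 16 to 9.
The longest chain is now Y→A→H = 9+7+10 = 26, so the job takes 26 days.

26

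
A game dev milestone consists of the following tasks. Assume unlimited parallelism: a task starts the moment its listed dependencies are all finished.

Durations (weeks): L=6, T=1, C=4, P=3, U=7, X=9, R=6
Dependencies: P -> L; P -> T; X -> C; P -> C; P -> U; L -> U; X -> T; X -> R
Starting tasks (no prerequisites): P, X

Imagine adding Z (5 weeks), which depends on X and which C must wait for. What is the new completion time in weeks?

18

Originally the plan takes 16 weeks.
With Z inserted, C now waits for max(X, P, Z).
New critical path: X→Z→C = 9+5+4 = 18 ⇒ 18 weeks.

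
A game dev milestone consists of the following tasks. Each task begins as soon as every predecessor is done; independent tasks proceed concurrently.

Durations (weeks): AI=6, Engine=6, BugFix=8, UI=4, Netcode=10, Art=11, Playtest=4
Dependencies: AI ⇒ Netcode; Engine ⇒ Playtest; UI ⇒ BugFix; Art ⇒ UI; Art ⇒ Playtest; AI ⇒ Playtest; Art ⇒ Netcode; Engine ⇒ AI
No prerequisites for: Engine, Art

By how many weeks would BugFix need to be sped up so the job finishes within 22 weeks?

1

Current finish: 23 weeks; target: 22.
BugFix is on every critical path, so each week cut from BugFix cuts the finish by one (this holds down to a finish of 22).
Need 23 − 22 = 1 week off BugFix → BugFix becomes 7 weeks, finish becomes 22.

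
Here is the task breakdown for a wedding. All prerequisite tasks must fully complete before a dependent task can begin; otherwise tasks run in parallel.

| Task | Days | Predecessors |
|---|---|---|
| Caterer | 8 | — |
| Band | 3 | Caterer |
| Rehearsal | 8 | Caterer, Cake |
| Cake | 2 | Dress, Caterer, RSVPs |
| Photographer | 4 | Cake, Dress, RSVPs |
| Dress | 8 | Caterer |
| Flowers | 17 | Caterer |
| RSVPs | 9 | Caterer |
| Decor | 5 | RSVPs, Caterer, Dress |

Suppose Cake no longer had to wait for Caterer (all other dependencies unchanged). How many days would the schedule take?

27

Before: longest chain Caterer→RSVPs→Cake→Rehearsal = 8+9+2+8 = 27, finish 27.
Dropping Caterer→Cake doesn't change Cake's earliest start (17); another predecessor still binds.
The longest chain is now Caterer→RSVPs→Cake→Rehearsal = 8+9+2+8 = 27, so the schedule takes 27 days.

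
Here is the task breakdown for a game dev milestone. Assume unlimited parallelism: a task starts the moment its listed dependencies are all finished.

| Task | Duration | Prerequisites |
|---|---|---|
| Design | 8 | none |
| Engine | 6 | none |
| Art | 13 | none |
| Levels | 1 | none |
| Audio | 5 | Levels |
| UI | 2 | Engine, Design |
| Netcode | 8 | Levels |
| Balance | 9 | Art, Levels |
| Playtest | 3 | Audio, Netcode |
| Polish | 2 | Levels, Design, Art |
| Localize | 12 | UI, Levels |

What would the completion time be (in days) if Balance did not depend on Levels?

22

Before: longest chain Design→UI→Localize = 8+2+12 = 22, finish 22.
Dropping Levels→Balance doesn't change Balance's earliest start (13); another predecessor still binds.
After: Design→UI→Localize = 8+2+12 = 22 → 22 days.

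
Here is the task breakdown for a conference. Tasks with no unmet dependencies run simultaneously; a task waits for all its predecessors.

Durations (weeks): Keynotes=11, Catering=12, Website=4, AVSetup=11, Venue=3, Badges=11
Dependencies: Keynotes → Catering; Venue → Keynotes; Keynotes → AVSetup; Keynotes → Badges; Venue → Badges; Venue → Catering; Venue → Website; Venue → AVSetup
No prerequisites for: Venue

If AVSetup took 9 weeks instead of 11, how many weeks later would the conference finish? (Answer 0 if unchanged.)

0

Actual critical path: Venue→Keynotes→Catering = 3+11+12 = 26 ⇒ 26 weeks.
AVSetup has 1 week of float (longest path through it is 25).
That remains the longest chain; total 26 weeks.
Change in finish: 26 − 26 = +0 weeks.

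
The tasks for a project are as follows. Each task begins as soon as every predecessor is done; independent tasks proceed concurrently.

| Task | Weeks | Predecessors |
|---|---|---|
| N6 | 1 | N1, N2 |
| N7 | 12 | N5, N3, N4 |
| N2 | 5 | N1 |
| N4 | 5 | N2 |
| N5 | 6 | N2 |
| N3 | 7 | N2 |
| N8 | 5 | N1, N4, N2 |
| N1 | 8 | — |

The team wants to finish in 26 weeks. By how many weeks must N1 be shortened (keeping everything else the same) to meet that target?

6

Current finish: 32 weeks; target: 26.
N1 is on every critical path, so each week cut from N1 cuts the finish by one (this holds down to a finish of 25).
Need 32 − 26 = 6 weeks off N1 → N1 becomes 2 weeks, finish becomes 26.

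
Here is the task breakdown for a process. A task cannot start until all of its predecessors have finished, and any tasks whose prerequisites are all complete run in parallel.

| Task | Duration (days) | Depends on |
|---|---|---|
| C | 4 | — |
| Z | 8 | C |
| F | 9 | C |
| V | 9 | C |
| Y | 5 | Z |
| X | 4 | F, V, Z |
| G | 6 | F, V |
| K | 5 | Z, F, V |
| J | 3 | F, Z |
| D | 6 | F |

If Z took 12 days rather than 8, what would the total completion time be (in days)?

21

Baseline: C→F→G = 4+9+6 = 19 → 19 days.
The longest path through Z is only 17 days, so Z has float 2.
Now C→Z→Y = 4+12+5 = 21 is longest, so the finish becomes 21 days.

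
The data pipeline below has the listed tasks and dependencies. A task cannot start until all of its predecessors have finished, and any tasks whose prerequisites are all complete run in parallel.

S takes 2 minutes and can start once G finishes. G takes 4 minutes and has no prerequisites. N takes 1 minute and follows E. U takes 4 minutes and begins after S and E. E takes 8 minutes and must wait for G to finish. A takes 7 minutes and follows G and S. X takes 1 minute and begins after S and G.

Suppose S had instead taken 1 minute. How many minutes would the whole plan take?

16

Actual critical path: G→E→U = 4+8+4 = 16 ⇒ 16 minutes.
S is off the critical path — its longest chain is 13 minutes, giving 3 of slack.
The critical path is still G→E→U; finish is now 16 minutes.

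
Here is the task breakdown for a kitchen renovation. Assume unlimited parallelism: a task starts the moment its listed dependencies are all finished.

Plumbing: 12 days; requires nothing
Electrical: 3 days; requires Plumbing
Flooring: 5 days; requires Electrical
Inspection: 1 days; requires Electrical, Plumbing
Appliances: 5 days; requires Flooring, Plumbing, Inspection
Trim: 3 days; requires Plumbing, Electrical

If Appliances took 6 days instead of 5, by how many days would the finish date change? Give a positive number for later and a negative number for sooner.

The binding path is Plumbing→Electrical→Flooring→Appliances = 12+3+5+5 = 25; finish at 25 days.
Appliances is on the critical path; changing it to 6 makes that path 26 days.
The critical path is still Plumbing→Electrical→Flooring→Appliances; finish is now 26 days.
Change in finish: 26 − 25 = +1 days.

1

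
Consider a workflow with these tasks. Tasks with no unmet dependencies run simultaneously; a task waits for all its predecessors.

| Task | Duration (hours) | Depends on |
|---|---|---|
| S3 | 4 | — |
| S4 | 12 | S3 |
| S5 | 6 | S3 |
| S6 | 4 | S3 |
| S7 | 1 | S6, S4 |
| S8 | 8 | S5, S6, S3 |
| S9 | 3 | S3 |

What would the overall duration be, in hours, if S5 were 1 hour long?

Actual critical path: S3→S5→S8 = 4+6+8 = 18 ⇒ 18 hours.
S5 is on the critical path; changing it to 1 makes that path 13 hours.
The binding chain switches to S3→S4→S7 = 4+12+1 = 17; finish 17 hours.

17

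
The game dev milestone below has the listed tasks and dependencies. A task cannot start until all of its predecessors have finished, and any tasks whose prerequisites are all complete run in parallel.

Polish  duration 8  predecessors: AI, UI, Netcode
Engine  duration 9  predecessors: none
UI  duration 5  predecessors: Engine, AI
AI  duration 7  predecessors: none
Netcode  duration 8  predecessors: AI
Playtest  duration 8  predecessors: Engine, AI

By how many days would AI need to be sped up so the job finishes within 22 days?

Current finish: 23 days; target: 22.
AI is on every critical path, so each day cut from AI cuts the finish by one (this holds down to a finish of 22).
Need 23 − 22 = 1 day off AI → AI becomes 6 days, finish becomes 22.

1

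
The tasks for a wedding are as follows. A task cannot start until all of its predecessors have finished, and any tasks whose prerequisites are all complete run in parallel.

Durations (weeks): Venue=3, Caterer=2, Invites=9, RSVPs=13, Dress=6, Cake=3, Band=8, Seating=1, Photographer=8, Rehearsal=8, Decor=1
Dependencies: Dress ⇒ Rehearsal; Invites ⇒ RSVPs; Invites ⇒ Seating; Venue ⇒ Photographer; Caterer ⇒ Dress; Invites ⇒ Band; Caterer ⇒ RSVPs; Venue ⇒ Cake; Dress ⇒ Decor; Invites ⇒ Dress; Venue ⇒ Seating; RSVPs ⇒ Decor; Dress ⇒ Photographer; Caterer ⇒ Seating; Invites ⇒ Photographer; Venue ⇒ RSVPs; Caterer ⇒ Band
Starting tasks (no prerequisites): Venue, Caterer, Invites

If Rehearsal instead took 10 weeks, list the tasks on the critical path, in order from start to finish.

Invites, Dress, Rehearsal

Critical path before the change: Invites→Dress→Rehearsal = 9+6+8 = 23 giving 23 weeks.
Since Rehearsal is critical, the +2 change carries straight to that chain (now 25 weeks).
That remains the longest chain; total 25 weeks.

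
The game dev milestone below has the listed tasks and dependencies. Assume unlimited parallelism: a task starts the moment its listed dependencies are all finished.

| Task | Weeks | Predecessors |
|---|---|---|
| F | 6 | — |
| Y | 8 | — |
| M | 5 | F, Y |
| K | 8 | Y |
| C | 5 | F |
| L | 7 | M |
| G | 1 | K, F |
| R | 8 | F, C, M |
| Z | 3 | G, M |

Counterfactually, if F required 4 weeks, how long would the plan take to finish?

21

The binding path is Y→M→R = 8+5+8 = 21; finish at 21 weeks.
F has 2 weeks of float (longest path through it is 19).
The critical path is still Y→M→R; finish is now 21 weeks.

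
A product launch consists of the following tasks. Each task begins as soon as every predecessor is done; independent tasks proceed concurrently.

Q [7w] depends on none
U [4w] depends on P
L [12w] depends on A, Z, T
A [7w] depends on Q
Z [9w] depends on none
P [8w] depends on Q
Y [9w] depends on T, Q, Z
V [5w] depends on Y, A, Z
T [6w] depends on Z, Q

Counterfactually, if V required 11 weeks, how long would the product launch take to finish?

The binding path is Z→T→Y→V = 9+6+9+5 = 29; finish at 29 weeks.
V lies on that path, so at 11 weeks the path becomes 35 weeks.
No other chain overtakes it, so the finish is 35 weeks.

35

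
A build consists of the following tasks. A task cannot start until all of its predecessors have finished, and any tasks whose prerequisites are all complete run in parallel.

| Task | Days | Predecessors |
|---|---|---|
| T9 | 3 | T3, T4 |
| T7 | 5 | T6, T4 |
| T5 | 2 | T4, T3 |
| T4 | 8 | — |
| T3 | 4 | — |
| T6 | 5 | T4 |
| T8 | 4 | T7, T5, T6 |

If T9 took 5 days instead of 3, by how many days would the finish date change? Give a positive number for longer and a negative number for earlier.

0

The binding path is T4→T6→T7→T8 = 8+5+5+4 = 22; finish at 22 days.
T9 is off the critical path — its longest chain is 11 days, giving 11 of slack.
That remains the longest chain; total 22 days.
Change in finish: 22 − 22 = +0 days.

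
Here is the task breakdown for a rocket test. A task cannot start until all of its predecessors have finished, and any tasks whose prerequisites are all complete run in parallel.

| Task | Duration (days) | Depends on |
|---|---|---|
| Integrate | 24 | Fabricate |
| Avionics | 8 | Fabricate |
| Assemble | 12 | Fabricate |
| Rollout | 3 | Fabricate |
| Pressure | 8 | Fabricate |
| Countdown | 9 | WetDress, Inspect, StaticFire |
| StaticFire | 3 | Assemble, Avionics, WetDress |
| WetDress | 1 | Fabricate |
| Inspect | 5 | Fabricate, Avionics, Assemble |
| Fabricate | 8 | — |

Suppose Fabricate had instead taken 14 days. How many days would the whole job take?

40

As given, the longest chain is Fabricate→Assemble→Inspect→Countdown = 8+12+5+9 = 34, so the finish is 34 days.
Fabricate is on the critical path; changing it to 14 makes that path 40 days.
That remains the longest chain; total 40 days.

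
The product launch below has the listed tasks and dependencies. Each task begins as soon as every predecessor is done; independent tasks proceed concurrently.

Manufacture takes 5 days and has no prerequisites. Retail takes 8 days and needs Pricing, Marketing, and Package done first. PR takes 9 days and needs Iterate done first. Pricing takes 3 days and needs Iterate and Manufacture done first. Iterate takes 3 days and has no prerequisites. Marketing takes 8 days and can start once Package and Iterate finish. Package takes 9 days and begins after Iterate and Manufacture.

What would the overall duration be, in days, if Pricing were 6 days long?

As given, the longest chain is Manufacture→Package→Marketing→Retail = 5+9+8+8 = 30, so the finish is 30 days.
Pricing is off the critical path — its longest chain is 16 days, giving 14 of slack.
No other chain overtakes it, so the finish is 30 days.

30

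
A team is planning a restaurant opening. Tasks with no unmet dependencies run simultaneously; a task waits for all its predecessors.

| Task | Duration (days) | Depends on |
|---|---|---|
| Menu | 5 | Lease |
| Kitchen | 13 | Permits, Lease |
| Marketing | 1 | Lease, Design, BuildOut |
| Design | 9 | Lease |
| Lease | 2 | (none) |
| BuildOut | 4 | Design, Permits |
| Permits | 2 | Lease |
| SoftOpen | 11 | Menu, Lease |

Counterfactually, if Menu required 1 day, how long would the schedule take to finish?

The binding path is Lease→Menu→SoftOpen = 2+5+11 = 18; finish at 18 days.
Menu is on the critical path; changing it to 1 makes that path 14 days.
New critical path: Lease→Permits→Kitchen = 2+2+13 = 17 ⇒ 17 days.

17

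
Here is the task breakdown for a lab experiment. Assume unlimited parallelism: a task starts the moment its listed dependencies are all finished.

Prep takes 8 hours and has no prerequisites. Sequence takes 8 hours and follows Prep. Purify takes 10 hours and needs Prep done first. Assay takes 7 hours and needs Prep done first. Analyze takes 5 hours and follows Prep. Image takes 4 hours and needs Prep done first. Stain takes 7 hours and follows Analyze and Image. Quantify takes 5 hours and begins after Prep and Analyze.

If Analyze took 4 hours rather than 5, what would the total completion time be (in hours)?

19

As given, the longest chain is Prep→Analyze→Stain = 8+5+7 = 20, so the finish is 20 hours.
Analyze is on the critical path; changing it to 4 makes that path 19 hours.
No other chain overtakes it, so the finish is 19 hours.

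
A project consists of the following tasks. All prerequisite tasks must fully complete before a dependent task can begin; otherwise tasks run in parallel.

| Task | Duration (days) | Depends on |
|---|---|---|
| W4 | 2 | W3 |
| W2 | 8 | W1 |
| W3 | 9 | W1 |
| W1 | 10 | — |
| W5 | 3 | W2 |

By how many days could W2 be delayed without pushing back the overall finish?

Critical path: W1→W2→W5 = 10+8+3 = 21, so the finish is 21 days.
W2 finishes as early as 18 and must finish by 18.
Slack of W2 = 10 − 10 = 0 days.

0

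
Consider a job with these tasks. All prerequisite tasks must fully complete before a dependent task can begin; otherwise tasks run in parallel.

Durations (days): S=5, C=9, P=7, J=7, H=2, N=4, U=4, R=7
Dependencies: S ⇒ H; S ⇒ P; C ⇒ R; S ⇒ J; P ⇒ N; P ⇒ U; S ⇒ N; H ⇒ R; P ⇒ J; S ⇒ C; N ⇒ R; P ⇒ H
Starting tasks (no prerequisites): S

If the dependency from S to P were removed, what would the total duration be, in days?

Original critical path: S→P→N→R = 5+7+4+7 = 23 ⇒ 23 days.
Without S→P, P's earliest start moves from 5 to 0.
New critical path: S→C→R = 5+9+7 = 21 ⇒ 21 days.

21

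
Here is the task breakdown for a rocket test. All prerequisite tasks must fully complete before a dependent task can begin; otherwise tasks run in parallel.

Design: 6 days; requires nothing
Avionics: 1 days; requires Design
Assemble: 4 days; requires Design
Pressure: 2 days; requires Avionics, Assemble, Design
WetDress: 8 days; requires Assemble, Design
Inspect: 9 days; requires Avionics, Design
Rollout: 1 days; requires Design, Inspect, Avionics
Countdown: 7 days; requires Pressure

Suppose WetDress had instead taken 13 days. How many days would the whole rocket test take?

Critical path before the change: Design→Assemble→Pressure→Countdown = 6+4+2+7 = 19 giving 19 days.
The longest path through WetDress is only 18 days, so WetDress has float 1.
New critical path: Design→Assemble→WetDress = 6+4+13 = 23 ⇒ 23 days.

23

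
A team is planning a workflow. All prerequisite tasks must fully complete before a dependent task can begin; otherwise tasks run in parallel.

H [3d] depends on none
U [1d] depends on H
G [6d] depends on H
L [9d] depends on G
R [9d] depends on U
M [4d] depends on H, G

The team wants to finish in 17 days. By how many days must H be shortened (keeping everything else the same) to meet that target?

1

Current finish: 18 days; target: 17.
H is on every critical path, so each day cut from H cuts the finish by one (this holds down to a finish of 16).
Need 18 − 17 = 1 day off H → H becomes 2 days, finish becomes 17.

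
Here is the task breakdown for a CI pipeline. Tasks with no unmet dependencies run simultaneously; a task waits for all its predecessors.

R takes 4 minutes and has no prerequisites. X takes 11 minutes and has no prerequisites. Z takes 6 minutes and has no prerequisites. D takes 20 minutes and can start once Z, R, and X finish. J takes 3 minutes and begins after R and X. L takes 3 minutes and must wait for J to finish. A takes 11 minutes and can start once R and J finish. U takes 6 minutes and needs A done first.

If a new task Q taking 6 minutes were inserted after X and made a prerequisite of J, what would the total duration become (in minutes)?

Originally the project takes 31 minutes.
With Q inserted, J now waits for max(R, X, Q).
New critical path: X→Q→J→A→U = 11+6+3+11+6 = 37 ⇒ 37 minutes.

37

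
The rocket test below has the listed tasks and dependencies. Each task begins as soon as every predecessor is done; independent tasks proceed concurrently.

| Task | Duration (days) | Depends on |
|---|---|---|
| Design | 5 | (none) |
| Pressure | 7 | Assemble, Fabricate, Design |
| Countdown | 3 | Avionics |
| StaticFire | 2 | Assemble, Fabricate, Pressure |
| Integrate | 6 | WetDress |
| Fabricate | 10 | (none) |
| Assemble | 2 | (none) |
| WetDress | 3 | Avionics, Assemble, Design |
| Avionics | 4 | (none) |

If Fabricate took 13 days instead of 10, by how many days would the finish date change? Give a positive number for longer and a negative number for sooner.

3

As given, the longest chain is Fabricate→Pressure→StaticFire = 10+7+2 = 19, so the finish is 19 days.
Fabricate is on the critical path; changing it to 13 makes that path 22 days.
That remains the longest chain; total 22 days.
Change in finish: 22 − 19 = +3 days.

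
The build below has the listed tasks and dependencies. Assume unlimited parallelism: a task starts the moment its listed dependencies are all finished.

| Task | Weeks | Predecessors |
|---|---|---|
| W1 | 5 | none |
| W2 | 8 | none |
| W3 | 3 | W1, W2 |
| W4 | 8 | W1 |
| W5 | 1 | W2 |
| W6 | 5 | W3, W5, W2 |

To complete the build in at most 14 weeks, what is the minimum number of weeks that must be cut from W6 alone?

Current finish: 16 weeks; target: 14.
W6 is on every critical path, so each week cut from W6 cuts the finish by one (this holds down to a finish of 13).
Need 16 − 14 = 2 weeks off W6 → W6 becomes 3 weeks, finish becomes 14.

2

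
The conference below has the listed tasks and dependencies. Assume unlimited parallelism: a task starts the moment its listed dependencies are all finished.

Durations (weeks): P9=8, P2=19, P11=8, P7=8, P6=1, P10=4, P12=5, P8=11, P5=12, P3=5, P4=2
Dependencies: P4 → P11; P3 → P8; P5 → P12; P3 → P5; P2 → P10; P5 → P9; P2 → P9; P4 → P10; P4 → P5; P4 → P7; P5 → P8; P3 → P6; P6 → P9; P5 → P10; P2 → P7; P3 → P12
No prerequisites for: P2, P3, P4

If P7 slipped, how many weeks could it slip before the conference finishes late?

1

The longest chain is P3→P5→P8 = 5+12+11 = 28; overall finish 28 weeks.
The longest chain containing P7 totals 27 weeks.
Float = 28 − 27 = 1.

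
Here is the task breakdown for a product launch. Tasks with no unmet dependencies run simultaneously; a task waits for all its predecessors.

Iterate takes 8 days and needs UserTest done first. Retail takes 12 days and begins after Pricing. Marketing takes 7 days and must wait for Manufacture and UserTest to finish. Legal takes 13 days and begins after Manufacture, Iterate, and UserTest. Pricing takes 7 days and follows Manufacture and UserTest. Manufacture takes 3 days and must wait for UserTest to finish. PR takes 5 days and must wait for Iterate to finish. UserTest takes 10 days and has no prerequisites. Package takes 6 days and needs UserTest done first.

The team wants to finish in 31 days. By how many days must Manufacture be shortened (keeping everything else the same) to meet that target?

Current finish: 32 days; target: 31.
Manufacture is on every critical path, so each day cut from Manufacture cuts the finish by one (this holds down to a finish of 31).
Need 32 − 31 = 1 day off Manufacture → Manufacture becomes 2 days, finish becomes 31.

1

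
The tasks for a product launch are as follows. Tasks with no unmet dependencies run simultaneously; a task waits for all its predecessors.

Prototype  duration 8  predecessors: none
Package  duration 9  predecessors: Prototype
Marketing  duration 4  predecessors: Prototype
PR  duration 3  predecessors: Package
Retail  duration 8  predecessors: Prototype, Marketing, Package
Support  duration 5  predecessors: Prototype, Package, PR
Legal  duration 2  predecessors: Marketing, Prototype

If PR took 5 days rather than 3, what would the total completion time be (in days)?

Baseline: Prototype→Package→PR→Support = 8+9+3+5 = 25 → 25 days.
Since PR is critical, the +2 change carries straight to that chain (now 27 days).
That remains the longest chain; total 27 days.

27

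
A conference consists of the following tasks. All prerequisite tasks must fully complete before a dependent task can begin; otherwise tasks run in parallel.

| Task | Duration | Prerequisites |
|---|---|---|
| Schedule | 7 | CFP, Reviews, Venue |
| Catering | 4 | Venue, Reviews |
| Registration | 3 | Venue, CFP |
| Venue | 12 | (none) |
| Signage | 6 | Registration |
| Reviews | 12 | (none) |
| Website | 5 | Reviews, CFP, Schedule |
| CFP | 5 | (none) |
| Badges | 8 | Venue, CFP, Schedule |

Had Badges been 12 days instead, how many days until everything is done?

Baseline: Venue→Schedule→Badges = 12+7+8 = 27 → 27 days.
Since Badges is critical, the +4 change carries straight to that chain (now 31 days).
That remains the longest chain; total 31 days.

31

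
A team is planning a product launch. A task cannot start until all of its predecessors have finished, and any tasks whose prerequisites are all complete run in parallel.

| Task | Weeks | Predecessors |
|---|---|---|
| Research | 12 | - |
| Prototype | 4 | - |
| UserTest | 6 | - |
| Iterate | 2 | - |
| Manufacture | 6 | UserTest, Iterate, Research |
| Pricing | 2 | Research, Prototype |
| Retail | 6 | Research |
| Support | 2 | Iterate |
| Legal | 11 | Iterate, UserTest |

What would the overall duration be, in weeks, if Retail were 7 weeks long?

The binding path is Research→Retail = 12+6 = 18; finish at 18 weeks.
Retail lies on that path, so at 7 weeks the path becomes 19 weeks.
That remains the longest chain; total 19 weeks.

19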